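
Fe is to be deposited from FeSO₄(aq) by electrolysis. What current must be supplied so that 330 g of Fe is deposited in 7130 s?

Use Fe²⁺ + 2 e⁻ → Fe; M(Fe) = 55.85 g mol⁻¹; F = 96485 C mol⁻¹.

n(Fe) = 330 / 55.85 = 5.909 mol.
n(e⁻) = 2 × 5.909 = 11.82 mol.
Q = n(e⁻)·F = 11.82 × 96485 = 1140000 C.
I = Q/t = 1140000 / 7130.0 s = 160 A.

160 A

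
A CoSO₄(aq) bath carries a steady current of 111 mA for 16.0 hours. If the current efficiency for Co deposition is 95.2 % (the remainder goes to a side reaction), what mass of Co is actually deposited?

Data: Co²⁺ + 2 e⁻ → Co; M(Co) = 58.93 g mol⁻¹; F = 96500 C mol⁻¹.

Q = I·t = 0.1110 × 57600 = 6394 C.
n(e⁻) = 6394/96500 = 0.06625 mol; theoretically n(Co) = 0.06625/2 = 0.03313 mol, m_theo = 1.952 g.
At 95.2 % efficiency, m_actual = 0.952 × 1.952 = 1.86 g.

1.86 g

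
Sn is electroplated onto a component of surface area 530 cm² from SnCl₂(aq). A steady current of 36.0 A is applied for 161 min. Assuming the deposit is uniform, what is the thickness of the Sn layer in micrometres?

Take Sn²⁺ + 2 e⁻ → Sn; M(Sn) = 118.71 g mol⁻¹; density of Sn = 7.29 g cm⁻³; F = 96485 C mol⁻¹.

554 μm

Q = I·t = 36.00 × 9660.0 = 347800 C; n(e⁻) = 3.604 mol.
n(Sn) = n(e⁻)/2 = 1.802 mol, so m = 1.802 × 118.71 = 213.9 g.
Volume = m/ρ = 213.9 / 7.29 = 29.35 cm³.
Thickness = V/A = 29.35 / 530 = 0.0554 cm = 554 μm.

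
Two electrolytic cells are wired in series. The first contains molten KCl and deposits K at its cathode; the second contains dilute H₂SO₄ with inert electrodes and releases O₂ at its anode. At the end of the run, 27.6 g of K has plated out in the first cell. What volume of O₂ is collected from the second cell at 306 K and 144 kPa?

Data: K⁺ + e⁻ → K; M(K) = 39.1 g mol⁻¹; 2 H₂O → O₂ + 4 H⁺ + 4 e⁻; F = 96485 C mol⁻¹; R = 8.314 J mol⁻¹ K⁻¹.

3.12 L

n(K) = 27.6 / 39.1 = 0.7059 mol, so n(e⁻) = 1 × 0.7059 = 0.7059 mol.
The cells are in series, so the same 0.7059 mol of electrons passes through the second cell.
2 H₂O → O₂ + 4 H⁺ + 4 e⁻ — 4 mol e⁻ per mol O₂, so n(O₂) = 0.7059/4 = 0.1765 mol.
V = nRT/P = (0.1765 × 8.314 × 306) / (144 × 10³) = 0.00312 m³ = 3.12 L.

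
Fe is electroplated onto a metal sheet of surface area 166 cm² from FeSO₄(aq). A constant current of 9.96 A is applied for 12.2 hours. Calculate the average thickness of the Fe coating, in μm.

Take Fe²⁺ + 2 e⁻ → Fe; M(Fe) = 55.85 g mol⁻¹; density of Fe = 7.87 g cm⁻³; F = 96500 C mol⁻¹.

969 μm

Q = I·t = 9.960 × 43920 = 437400 C; n(e⁻) = 4.533 mol.
n(Fe) = n(e⁻)/2 = 2.267 mol, so m = 2.267 × 55.85 = 126.6 g.
Volume = m/ρ = 126.6 / 7.87 = 16.08 cm³.
Thickness = V/A = 16.08 / 166 = 0.0969 cm = 969 μm.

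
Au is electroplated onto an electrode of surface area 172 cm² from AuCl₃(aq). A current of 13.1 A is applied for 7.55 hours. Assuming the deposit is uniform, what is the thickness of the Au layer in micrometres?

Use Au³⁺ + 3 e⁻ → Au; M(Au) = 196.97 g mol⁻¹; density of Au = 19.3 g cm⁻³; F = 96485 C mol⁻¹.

730 μm

Q = I·t = 13.10 × 27180 = 356100 C; n(e⁻) = 3.690 mol.
n(Au) = n(e⁻)/3 = 1.230 mol, so m = 1.230 × 196.97 = 242.3 g.
Volume = m/ρ = 242.3 / 19.3 = 12.55 cm³.
Thickness = V/A = 12.55 / 172 = 0.0730 cm = 730 μm.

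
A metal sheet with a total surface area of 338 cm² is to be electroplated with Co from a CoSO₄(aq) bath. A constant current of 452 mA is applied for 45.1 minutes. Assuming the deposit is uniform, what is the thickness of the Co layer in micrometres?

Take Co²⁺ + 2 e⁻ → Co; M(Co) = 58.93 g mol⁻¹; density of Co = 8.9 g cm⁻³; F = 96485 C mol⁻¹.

Q = I·t = 0.4520 × 2706.0 = 1223 C; n(e⁻) = 0.01268 mol.
n(Co) = n(e⁻)/2 = 0.006338 mol, so m = 0.006338 × 58.93 = 0.3735 g.
Volume = m/ρ = 0.3735 / 8.9 = 0.04197 cm³.
Thickness = V/A = 0.04197 / 338 = 1.24 × 10⁻⁴ cm = 1.24 μm.

1.24 μm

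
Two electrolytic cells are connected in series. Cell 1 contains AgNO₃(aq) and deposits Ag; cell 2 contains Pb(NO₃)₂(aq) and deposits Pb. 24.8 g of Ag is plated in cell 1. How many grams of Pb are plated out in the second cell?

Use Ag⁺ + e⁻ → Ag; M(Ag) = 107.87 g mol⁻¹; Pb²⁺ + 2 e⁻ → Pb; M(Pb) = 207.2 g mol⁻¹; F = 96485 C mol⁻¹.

n(Ag) = 24.8 / 107.87 = 0.2299 mol.
Since Ag⁺ + e⁻ → Ag, n(e⁻) passed = 1 × 0.2299 = 0.2299 mol.
Cells in series carry the same charge, so the same 0.2299 mol of electrons passes through cell 2.
Pb²⁺ + 2 e⁻ → Pb, so n(Pb) = 0.2299 / 2 = 0.1150 mol.
m(Pb) = 0.1150 × 207.2 = 23.8 g.

23.8 g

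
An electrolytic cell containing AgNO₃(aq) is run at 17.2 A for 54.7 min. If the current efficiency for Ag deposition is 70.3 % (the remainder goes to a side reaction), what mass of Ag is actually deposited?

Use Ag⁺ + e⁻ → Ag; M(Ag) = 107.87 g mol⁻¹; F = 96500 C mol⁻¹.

44.4 g

Q = I·t = 17.20 × 3282.0 = 56450 C.
n(e⁻) = 56450/96500 = 0.5850 mol; theoretically n(Ag) = 0.5850/1 = 0.5850 mol, m_theo = 63.10 g.
At 70.3 % efficiency, m_actual = 0.703 × 63.10 = 44.4 g.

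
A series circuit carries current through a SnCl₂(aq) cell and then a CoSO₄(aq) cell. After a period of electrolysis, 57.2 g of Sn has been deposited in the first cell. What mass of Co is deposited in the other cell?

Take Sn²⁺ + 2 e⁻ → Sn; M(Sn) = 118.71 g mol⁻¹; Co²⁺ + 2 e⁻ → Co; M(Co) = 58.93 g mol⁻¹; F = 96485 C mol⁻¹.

n(Sn) = 57.2 / 118.71 = 0.4818 mol.
Since Sn²⁺ + 2 e⁻ → Sn, n(e⁻) passed = 2 × 0.4818 = 0.9637 mol.
Cells in series carry the same charge, so the same 0.9637 mol of electrons passes through cell 2.
Co²⁺ + 2 e⁻ → Co, so n(Co) = 0.9637 / 2 = 0.4818 mol.
m(Co) = 0.4818 × 58.93 = 28.4 g.

28.4 g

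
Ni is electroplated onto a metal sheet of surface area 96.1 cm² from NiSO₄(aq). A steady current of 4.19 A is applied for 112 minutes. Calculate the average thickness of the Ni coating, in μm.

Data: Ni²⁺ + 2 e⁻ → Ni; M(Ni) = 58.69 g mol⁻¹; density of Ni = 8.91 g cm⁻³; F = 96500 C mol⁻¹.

Q = I·t = 4.190 × 6720.0 = 28160 C; n(e⁻) = 0.2918 mol.
n(Ni) = n(e⁻)/2 = 0.1459 mol, so m = 0.1459 × 58.69 = 8.562 g.
Volume = m/ρ = 8.562 / 8.91 = 0.9610 cm³.
Thickness = V/A = 0.9610 / 96.1 = 0.0100 cm = 100 μm.

100 μm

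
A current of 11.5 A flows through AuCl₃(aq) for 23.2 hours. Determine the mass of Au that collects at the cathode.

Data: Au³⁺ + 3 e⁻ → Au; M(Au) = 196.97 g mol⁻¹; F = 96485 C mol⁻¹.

654 g

Q = I·t = 11.50 A × 83520 s = 960500 C.
n(e⁻) = Q/F = 960500 / 96485 = 9.955 mol.
Au³⁺ + 3 e⁻ → Au, so n(Au) = n(e⁻)/3 = 3.318 mol.
m = n·M = 3.318 × 196.97 = 654 g.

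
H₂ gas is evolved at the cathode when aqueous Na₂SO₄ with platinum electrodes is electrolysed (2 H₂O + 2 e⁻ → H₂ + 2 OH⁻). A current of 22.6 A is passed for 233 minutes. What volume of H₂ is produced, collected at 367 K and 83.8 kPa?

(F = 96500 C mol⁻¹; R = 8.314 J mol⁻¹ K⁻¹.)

Q = I·t = 22.60 A × 13980 s = 315900 C.
n(e⁻) = Q/F = 315900 / 96500 = 3.274 mol.
2 electrons are transferred per H₂ molecule, so n(H₂) = 3.274 / 2 = 1.637 mol.
V = nRT/P = (1.637 × 8.314 × 367) / (83.8 × 10³ Pa) = 0.0596 m³ = 59.6 L.

59.6 L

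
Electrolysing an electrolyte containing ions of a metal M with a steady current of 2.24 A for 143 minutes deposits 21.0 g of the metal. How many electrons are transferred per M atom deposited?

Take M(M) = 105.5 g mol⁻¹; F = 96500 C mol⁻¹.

Q = I·t = 2.240 A × 8580.0 s = 19220 C, so n(e⁻) = 19220/96500 = 0.1992 mol.
n(M) deposited = 21.0 / 105.5 = 0.1991 mol.
Electrons per atom = n(e⁻)/n(M) = 0.1992 / 0.1991 = 1.00 ≈ 1, so the ion is M⁺.

1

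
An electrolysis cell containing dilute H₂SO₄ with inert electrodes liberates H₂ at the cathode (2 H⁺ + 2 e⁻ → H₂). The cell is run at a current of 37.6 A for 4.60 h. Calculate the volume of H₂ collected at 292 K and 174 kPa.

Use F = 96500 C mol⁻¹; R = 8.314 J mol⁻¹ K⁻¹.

45.0 L

Q = I·t = 37.60 A × 16560 s = 622700 C.
n(e⁻) = Q/F = 622700 / 96500 = 6.452 mol.
2 electrons are transferred per H₂ molecule, so n(H₂) = 6.452 / 2 = 3.226 mol.
V = nRT/P = (3.226 × 8.314 × 292) / (174 × 10³ Pa) = 0.0450 m³ = 45.0 L.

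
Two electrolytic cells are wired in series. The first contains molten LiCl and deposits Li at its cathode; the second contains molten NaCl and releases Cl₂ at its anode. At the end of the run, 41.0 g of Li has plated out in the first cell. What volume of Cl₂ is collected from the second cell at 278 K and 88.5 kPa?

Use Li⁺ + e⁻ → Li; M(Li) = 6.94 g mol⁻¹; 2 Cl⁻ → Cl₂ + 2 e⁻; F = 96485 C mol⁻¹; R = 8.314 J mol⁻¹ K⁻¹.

77.1 L

n(Li) = 41.0 / 6.94 = 5.908 mol, so n(e⁻) = 1 × 5.908 = 5.908 mol.
The cells are in series, so the same 5.908 mol of electrons passes through the second cell.
2 Cl⁻ → Cl₂ + 2 e⁻ — 2 mol e⁻ per mol Cl₂, so n(Cl₂) = 5.908/2 = 2.954 mol.
V = nRT/P = (2.954 × 8.314 × 278) / (88.5 × 10³) = 0.0771 m³ = 77.1 L.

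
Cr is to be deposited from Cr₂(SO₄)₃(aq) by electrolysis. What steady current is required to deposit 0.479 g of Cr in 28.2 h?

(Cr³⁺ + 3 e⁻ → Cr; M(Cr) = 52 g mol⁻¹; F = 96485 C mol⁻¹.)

n(Cr) = 0.479 / 52 = 0.009212 mol.
n(e⁻) = 3 × 0.009212 = 0.02763 mol.
Q = n(e⁻)·F = 0.02763 × 96485 = 2666 C.
I = Q/t = 2666 / 101520 s = 0.0263 A.

0.0263 A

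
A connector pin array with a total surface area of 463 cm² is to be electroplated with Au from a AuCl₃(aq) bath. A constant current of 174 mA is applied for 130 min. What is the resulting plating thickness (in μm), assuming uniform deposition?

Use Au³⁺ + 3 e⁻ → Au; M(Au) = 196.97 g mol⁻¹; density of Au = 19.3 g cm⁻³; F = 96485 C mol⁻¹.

1.03 μm

Q = I·t = 0.1740 × 7800.0 = 1357 C; n(e⁻) = 0.01407 mol.
n(Au) = n(e⁻)/3 = 0.004689 mol, so m = 0.004689 × 196.97 = 0.9236 g.
Volume = m/ρ = 0.9236 / 19.3 = 0.04785 cm³.
Thickness = V/A = 0.04785 / 463 = 1.03 × 10⁻⁴ cm = 1.03 μm.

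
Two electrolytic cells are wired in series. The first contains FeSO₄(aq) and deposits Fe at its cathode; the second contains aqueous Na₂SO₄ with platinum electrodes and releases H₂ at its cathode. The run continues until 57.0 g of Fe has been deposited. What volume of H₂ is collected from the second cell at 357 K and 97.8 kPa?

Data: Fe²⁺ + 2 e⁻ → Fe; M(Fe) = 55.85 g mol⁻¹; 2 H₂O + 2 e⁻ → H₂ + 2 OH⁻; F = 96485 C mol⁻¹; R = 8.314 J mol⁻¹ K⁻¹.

31.0 L

n(Fe) = 57.0 / 55.85 = 1.021 mol, so n(e⁻) = 2 × 1.021 = 2.041 mol.
The cells are in series, so the same 2.041 mol of electrons passes through the second cell.
2 H₂O + 2 e⁻ → H₂ + 2 OH⁻ — 2 mol e⁻ per mol H₂, so n(H₂) = 2.041/2 = 1.021 mol.
V = nRT/P = (1.021 × 8.314 × 357) / (97.8 × 10³) = 0.0310 m³ = 31.0 L.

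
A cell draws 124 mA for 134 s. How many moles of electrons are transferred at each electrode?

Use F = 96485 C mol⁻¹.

Q = I·t = 0.1240 A × 134.00 s = 16.62 C.
n(e⁻) = Q/F = 16.62 / 96485 = 1.72 × 10⁻⁴ mol.

1.72 × 10⁻⁴ mol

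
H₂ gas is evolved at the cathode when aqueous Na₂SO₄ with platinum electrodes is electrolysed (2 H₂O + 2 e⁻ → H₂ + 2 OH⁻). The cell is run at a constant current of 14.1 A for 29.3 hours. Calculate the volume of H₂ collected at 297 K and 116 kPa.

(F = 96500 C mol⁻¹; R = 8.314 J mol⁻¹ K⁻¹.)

164 L

Q = I·t = 14.10 A × 105480 s = 1487000 C.
n(e⁻) = Q/F = 1487000 / 96500 = 15.41 mol.
2 electrons are transferred per H₂ molecule, so n(H₂) = 15.41 / 2 = 7.706 mol.
V = nRT/P = (7.706 × 8.314 × 297) / (116 × 10³ Pa) = 0.164 m³ = 164 L.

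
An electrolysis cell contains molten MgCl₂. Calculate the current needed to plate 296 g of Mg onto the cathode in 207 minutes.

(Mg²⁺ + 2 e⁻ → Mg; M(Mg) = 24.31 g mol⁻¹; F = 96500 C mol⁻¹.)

n(Mg) = 296 / 24.31 = 12.18 mol.
n(e⁻) = 2 × 12.18 = 24.35 mol.
Q = n(e⁻)·F = 24.35 × 96500 = 2350000 C.
I = Q/t = 2350000 / 12420 s = 189 A.

189 A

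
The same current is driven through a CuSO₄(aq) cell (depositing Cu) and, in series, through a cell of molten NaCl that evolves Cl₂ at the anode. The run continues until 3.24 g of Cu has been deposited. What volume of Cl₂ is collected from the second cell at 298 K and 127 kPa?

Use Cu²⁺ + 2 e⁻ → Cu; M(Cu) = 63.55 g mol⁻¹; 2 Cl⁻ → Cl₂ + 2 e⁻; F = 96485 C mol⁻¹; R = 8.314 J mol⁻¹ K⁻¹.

0.995 L

n(Cu) = 3.24 / 63.55 = 0.05098 mol, so n(e⁻) = 2 × 0.05098 = 0.1020 mol.
The cells are in series, so the same 0.1020 mol of electrons passes through the second cell.
2 Cl⁻ → Cl₂ + 2 e⁻ — 2 mol e⁻ per mol Cl₂, so n(Cl₂) = 0.1020/2 = 0.05098 mol.
V = nRT/P = (0.05098 × 8.314 × 298) / (127 × 10³) = 9.95 × 10⁻⁴ m³ = 0.995 L.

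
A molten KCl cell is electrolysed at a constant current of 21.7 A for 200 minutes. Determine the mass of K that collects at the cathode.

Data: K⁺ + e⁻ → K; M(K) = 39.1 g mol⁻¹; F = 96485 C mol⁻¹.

106 g

Q = I·t = 21.70 A × 12000 s = 260400 C.
n(e⁻) = Q/F = 260400 / 96485 = 2.699 mol.
K⁺ + e⁻ → K, so n(K) = n(e⁻)/1 = 2.699 mol.
m = n·M = 2.699 × 39.1 = 106 g.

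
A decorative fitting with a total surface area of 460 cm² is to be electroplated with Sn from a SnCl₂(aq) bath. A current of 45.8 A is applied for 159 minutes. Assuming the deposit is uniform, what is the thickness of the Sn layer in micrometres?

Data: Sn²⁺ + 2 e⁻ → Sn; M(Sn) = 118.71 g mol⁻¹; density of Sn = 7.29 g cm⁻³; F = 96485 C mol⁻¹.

Q = I·t = 45.80 × 9540.0 = 436900 C; n(e⁻) = 4.528 mol.
n(Sn) = n(e⁻)/2 = 2.264 mol, so m = 2.264 × 118.71 = 268.8 g.
Volume = m/ρ = 268.8 / 7.29 = 36.87 cm³.
Thickness = V/A = 36.87 / 460 = 0.0802 cm = 802 μm.

802 μm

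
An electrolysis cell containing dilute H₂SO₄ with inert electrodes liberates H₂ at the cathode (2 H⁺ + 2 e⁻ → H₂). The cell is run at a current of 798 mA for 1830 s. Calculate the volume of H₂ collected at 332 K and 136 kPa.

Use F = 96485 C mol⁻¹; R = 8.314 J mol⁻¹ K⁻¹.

0.154 L

Q = I·t = 0.7980 A × 1830.0 s = 1460 C.
n(e⁻) = Q/F = 1460 / 96485 = 0.01514 mol.
2 electrons are transferred per H₂ molecule, so n(H₂) = 0.01514 / 2 = 0.007568 mol.
V = nRT/P = (0.007568 × 8.314 × 332) / (136 × 10³ Pa) = 1.54 × 10⁻⁴ m³ = 0.154 L.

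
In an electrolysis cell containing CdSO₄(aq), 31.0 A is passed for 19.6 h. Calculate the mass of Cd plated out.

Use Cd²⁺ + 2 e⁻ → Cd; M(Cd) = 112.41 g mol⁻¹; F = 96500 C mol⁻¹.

Q = I·t = 31.00 A × 70560 s = 2187000 C.
n(e⁻) = Q/F = 2187000 / 96500 = 22.67 mol.
Cd²⁺ + 2 e⁻ → Cd, so n(Cd) = n(e⁻)/2 = 11.33 mol.
m = n·M = 11.33 × 112.41 = 1270 g.

1270 g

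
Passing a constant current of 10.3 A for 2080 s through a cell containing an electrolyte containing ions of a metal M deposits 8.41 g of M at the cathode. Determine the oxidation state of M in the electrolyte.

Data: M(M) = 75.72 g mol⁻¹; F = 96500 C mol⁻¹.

Q = I·t = 10.30 A × 2080.0 s = 21420 C, so n(e⁻) = 21420/96500 = 0.2220 mol.
n(M) deposited = 8.41 / 75.72 = 0.1111 mol.
Electrons per atom = n(e⁻)/n(M) = 0.2220 / 0.1111 = 2.00 ≈ 2, so the ion is M²⁺.

+2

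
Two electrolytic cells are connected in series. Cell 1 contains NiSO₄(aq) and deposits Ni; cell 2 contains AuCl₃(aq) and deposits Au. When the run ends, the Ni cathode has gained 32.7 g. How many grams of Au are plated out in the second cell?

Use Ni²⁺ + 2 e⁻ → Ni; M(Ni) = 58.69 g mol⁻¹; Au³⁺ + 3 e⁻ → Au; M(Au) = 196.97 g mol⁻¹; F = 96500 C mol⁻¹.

n(Ni) = 32.7 / 58.69 = 0.5572 mol.
Since Ni²⁺ + 2 e⁻ → Ni, n(e⁻) passed = 2 × 0.5572 = 1.114 mol.
Cells in series carry the same charge, so the same 1.114 mol of electrons passes through cell 2.
Au³⁺ + 3 e⁻ → Au, so n(Au) = 1.114 / 3 = 0.3714 mol.
m(Au) = 0.3714 × 196.97 = 73.2 g.

73.2 g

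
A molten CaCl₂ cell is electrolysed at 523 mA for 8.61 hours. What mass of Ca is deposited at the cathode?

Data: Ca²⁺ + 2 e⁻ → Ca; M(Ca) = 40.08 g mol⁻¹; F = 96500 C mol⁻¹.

Q = I·t = 0.5230 A × 30996 s = 16210 C.
n(e⁻) = Q/F = 16210 / 96500 = 0.1680 mol.
Ca²⁺ + 2 e⁻ → Ca, so n(Ca) = n(e⁻)/2 = 0.08399 mol.
m = n·M = 0.08399 × 40.08 = 3.37 g.

3.37 g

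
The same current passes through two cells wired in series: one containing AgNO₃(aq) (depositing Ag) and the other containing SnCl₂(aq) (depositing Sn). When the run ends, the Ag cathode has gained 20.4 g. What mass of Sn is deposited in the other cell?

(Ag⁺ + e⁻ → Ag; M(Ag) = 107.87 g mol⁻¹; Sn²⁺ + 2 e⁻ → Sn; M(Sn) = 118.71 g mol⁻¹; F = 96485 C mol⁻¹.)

11.2 g

n(Ag) = 20.4 / 107.87 = 0.1891 mol.
Since Ag⁺ + e⁻ → Ag, n(e⁻) passed = 1 × 0.1891 = 0.1891 mol.
Cells in series carry the same charge, so the same 0.1891 mol of electrons passes through cell 2.
Sn²⁺ + 2 e⁻ → Sn, so n(Sn) = 0.1891 / 2 = 0.09456 mol.
m(Sn) = 0.09456 × 118.71 = 11.2 g.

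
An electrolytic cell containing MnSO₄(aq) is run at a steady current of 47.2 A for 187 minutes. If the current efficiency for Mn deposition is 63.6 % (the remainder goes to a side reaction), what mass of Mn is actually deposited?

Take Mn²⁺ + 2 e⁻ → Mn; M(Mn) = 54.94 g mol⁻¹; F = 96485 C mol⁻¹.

Q = I·t = 47.20 × 11220 = 529600 C.
n(e⁻) = 529600/96485 = 5.489 mol; theoretically n(Mn) = 5.489/2 = 2.744 mol, m_theo = 150.8 g.
At 63.6 % efficiency, m_actual = 0.636 × 150.8 = 95.9 g.

95.9 g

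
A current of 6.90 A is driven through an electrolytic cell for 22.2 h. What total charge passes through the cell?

5.51 × 10⁵ C

Q = I·t = 6.900 A × 79920 s = 5.51 × 10⁵ C.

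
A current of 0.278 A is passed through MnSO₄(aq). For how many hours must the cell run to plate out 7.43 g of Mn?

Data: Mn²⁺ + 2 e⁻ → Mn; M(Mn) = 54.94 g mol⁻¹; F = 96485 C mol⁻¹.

n(Mn) = m/M = 7.43 / 54.94 = 0.1352 mol.
Each Mn atom requires 2 electrons, so n(e⁻) = 2 × 0.1352 = 0.2705 mol.
Q = n(e⁻)·F = 0.2705 × 96485 = 26100 C.
t = Q/I = 26100 / 0.2780 A = 93870 s = 26.1 h.

26.1 h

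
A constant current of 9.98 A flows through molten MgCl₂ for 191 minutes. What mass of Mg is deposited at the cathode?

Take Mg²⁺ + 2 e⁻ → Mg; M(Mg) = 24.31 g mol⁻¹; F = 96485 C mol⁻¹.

14.4 g

Q = I·t = 9.980 A × 11460 s = 114400 C.
n(e⁻) = Q/F = 114400 / 96485 = 1.185 mol.
Mg²⁺ + 2 e⁻ → Mg, so n(Mg) = n(e⁻)/2 = 0.5927 mol.
m = n·M = 0.5927 × 24.31 = 14.4 g.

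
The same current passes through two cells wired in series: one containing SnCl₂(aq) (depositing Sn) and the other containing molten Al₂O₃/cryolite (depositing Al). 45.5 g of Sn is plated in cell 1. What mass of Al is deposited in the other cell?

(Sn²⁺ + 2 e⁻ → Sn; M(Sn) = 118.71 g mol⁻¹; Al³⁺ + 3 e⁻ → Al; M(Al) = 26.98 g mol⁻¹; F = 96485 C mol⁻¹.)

n(Sn) = 45.5 / 118.71 = 0.3833 mol.
Since Sn²⁺ + 2 e⁻ → Sn, n(e⁻) passed = 2 × 0.3833 = 0.7666 mol.
Cells in series carry the same charge, so the same 0.7666 mol of electrons passes through cell 2.
Al³⁺ + 3 e⁻ → Al, so n(Al) = 0.7666 / 3 = 0.2555 mol.
m(Al) = 0.2555 × 26.98 = 6.89 g.

6.89 g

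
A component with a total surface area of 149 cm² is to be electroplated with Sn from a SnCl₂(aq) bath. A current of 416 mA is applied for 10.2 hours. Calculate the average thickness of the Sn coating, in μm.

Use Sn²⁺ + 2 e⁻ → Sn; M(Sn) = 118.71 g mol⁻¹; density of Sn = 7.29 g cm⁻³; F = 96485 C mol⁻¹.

86.5 μm

Q = I·t = 0.4160 × 36720 = 15280 C; n(e⁻) = 0.1583 mol.
n(Sn) = n(e⁻)/2 = 0.07916 mol, so m = 0.07916 × 118.71 = 9.397 g.
Volume = m/ρ = 9.397 / 7.29 = 1.289 cm³.
Thickness = V/A = 1.289 / 149 = 0.00865 cm = 86.5 μm.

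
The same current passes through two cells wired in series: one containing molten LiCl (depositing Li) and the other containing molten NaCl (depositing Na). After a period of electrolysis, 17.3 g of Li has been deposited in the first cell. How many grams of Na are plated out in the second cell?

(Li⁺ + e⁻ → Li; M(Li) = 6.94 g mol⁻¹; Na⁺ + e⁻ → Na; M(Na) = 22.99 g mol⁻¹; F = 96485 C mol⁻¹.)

57.3 g

n(Li) = 17.3 / 6.94 = 2.493 mol.
Since Li⁺ + e⁻ → Li, n(e⁻) passed = 1 × 2.493 = 2.493 mol.
Cells in series carry the same charge, so the same 2.493 mol of electrons passes through cell 2.
Na⁺ + e⁻ → Na, so n(Na) = 2.493 / 1 = 2.493 mol.
m(Na) = 2.493 × 22.99 = 57.3 g.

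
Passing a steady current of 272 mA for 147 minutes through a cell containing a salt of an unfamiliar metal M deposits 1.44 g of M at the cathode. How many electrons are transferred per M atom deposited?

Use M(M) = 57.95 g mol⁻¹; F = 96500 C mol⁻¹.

Q = I·t = 0.2720 A × 8820.0 s = 2399 C, so n(e⁻) = 2399/96500 = 0.02486 mol.
n(M) deposited = 1.44 / 57.95 = 0.02485 mol.
Electrons per atom = n(e⁻)/n(M) = 0.02486 / 0.02485 = 1.00 ≈ 1, so the ion is M⁺.

1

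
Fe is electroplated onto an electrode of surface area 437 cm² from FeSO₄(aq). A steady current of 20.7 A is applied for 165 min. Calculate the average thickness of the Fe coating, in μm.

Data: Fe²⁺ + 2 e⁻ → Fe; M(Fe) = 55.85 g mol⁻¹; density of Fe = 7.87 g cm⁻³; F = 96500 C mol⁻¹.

172 μm

Q = I·t = 20.70 × 9900.0 = 204900 C; n(e⁻) = 2.124 mol.
n(Fe) = n(e⁻)/2 = 1.062 mol, so m = 1.062 × 55.85 = 59.30 g.
Volume = m/ρ = 59.30 / 7.87 = 7.535 cm³.
Thickness = V/A = 7.535 / 437 = 0.0172 cm = 172 μm.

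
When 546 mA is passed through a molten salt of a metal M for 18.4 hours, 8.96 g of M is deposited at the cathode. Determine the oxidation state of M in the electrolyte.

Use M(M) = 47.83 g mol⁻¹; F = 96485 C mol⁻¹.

Q = I·t = 0.5460 A × 66240 s = 36170 C, so n(e⁻) = 36170/96485 = 0.3748 mol.
n(M) deposited = 8.96 / 47.83 = 0.1873 mol.
Electrons per atom = n(e⁻)/n(M) = 0.3748 / 0.1873 = 2.00 ≈ 2, so the ion is M²⁺.

+2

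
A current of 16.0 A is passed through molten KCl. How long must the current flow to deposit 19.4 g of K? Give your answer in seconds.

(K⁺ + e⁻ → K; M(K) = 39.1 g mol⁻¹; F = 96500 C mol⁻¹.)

2990 s

n(K) = m/M = 19.4 / 39.1 = 0.4962 mol.
Each K atom requires 1 electron, so n(e⁻) = 1 × 0.4962 = 0.4962 mol.
Q = n(e⁻)·F = 0.4962 × 96500 = 47880 C.
t = Q/I = 47880 / 16.00 A = 2992 s.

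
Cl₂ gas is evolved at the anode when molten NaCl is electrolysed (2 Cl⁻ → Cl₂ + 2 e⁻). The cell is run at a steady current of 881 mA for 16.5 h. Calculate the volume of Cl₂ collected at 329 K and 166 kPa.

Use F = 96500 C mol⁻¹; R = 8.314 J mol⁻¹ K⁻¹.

4.47 L

Q = I·t = 0.8810 A × 59400 s = 52330 C.
n(e⁻) = Q/F = 52330 / 96500 = 0.5423 mol.
2 electrons are transferred per Cl₂ molecule, so n(Cl₂) = 0.5423 / 2 = 0.2711 mol.
V = nRT/P = (0.2711 × 8.314 × 329) / (166 × 10³ Pa) = 0.00447 m³ = 4.47 L.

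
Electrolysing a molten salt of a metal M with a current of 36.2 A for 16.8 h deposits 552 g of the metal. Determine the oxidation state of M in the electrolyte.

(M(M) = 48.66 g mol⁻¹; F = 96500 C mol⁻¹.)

Q = I·t = 36.20 A × 60480 s = 2189000 C, so n(e⁻) = 2189000/96500 = 22.69 mol.
n(M) deposited = 552 / 48.66 = 11.34 mol.
Electrons per atom = n(e⁻)/n(M) = 22.69 / 11.34 = 2.00 ≈ 2, so the ion is M²⁺.

+2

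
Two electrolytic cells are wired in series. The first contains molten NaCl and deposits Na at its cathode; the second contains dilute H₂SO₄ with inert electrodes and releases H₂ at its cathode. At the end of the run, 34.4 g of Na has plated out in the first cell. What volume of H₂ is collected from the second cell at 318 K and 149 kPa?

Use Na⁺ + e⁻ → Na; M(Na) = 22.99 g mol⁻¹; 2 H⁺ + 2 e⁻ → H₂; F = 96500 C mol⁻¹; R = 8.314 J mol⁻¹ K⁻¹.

13.3 L

n(Na) = 34.4 / 22.99 = 1.496 mol, so n(e⁻) = 1 × 1.496 = 1.496 mol.
The cells are in series, so the same 1.496 mol of electrons passes through the second cell.
2 H⁺ + 2 e⁻ → H₂ — 2 mol e⁻ per mol H₂, so n(H₂) = 1.496/2 = 0.7482 mol.
V = nRT/P = (0.7482 × 8.314 × 318) / (149 × 10³) = 0.0133 m³ = 13.3 L.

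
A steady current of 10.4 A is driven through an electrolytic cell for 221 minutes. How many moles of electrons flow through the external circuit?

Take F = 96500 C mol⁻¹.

1.43 mol

Q = I·t = 10.40 A × 13260 s = 137900 C.
n(e⁻) = Q/F = 137900 / 96500 = 1.43 mol.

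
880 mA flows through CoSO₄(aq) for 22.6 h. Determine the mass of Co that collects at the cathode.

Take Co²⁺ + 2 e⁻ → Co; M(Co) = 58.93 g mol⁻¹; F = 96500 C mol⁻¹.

21.9 g

Q = I·t = 0.8800 A × 81360 s = 71600 C.
n(e⁻) = Q/F = 71600 / 96500 = 0.7419 mol.
Co²⁺ + 2 e⁻ → Co, so n(Co) = n(e⁻)/2 = 0.3710 mol.
m = n·M = 0.3710 × 58.93 = 21.9 g.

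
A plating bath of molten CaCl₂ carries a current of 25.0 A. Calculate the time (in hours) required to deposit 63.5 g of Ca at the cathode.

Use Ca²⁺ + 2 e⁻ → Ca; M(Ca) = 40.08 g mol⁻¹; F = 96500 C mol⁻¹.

n(Ca) = m/M = 63.5 / 40.08 = 1.584 mol.
Each Ca atom requires 2 electrons, so n(e⁻) = 2 × 1.584 = 3.169 mol.
Q = n(e⁻)·F = 3.169 × 96500 = 305800 C.
t = Q/I = 305800 / 25.00 A = 12230 s = 3.40 h.

3.40 h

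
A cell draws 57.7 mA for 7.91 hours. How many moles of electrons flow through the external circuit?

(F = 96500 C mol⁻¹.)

Q = I·t = 0.05770 A × 28476 s = 1643 C.
n(e⁻) = Q/F = 1643 / 96500 = 0.0170 mol.

0.0170 mol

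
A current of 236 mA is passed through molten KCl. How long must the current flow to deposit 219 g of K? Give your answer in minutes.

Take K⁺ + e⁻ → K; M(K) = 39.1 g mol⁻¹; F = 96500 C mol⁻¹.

38200 min

n(K) = m/M = 219 / 39.1 = 5.601 mol.
Each K atom requires 1 electron, so n(e⁻) = 1 × 5.601 = 5.601 mol.
Q = n(e⁻)·F = 5.601 × 96500 = 540500 C.
t = Q/I = 540500 / 0.2360 A = 2290000 s = 38200 min.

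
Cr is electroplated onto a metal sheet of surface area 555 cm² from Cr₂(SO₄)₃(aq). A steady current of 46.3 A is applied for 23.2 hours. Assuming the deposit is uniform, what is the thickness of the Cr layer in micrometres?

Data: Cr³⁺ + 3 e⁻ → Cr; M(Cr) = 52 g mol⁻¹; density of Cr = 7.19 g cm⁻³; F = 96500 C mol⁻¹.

Q = I·t = 46.30 × 83520 = 3867000 C; n(e⁻) = 40.07 mol.
n(Cr) = n(e⁻)/3 = 13.36 mol, so m = 13.36 × 52 = 694.6 g.
Volume = m/ρ = 694.6 / 7.19 = 96.60 cm³.
Thickness = V/A = 96.60 / 555 = 0.174 cm = 1740 μm.

1740 μm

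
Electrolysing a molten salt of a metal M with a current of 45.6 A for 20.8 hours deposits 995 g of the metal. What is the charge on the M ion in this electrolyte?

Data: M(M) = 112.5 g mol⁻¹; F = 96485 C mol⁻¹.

Q = I·t = 45.60 A × 74880 s = 3415000 C, so n(e⁻) = 3415000/96485 = 35.39 mol.
n(M) deposited = 995 / 112.5 = 8.844 mol.
Electrons per atom = n(e⁻)/n(M) = 35.39 / 8.844 = 4.00 ≈ 4, so the ion is M⁴⁺.

+4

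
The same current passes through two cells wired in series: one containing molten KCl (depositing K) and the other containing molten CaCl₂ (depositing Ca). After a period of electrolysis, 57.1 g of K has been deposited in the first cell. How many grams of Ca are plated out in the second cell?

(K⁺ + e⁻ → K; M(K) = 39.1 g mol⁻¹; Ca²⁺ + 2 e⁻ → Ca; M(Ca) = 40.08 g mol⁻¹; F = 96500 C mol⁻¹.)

n(K) = 57.1 / 39.1 = 1.460 mol.
Since K⁺ + e⁻ → K, n(e⁻) passed = 1 × 1.460 = 1.460 mol.
Cells in series carry the same charge, so the same 1.460 mol of electrons passes through cell 2.
Ca²⁺ + 2 e⁻ → Ca, so n(Ca) = 1.460 / 2 = 0.7302 mol.
m(Ca) = 0.7302 × 40.08 = 29.3 g.

29.3 g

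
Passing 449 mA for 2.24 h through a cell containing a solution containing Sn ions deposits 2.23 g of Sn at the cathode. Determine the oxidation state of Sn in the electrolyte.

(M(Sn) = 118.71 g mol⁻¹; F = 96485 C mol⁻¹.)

Q = I·t = 0.4490 A × 8064.0 s = 3621 C, so n(e⁻) = 3621/96485 = 0.03753 mol.
n(Sn) deposited = 2.23 / 118.71 = 0.01879 mol.
Electrons per atom = n(e⁻)/n(Sn) = 0.03753 / 0.01879 = 2.00 ≈ 2, so the ion is Sn²⁺.

+2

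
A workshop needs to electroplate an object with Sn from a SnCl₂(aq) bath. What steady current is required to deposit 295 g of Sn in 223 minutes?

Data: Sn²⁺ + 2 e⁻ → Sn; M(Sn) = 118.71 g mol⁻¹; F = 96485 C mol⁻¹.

n(Sn) = 295 / 118.71 = 2.485 mol.
n(e⁻) = 2 × 2.485 = 4.970 mol.
Q = n(e⁻)·F = 4.970 × 96485 = 479500 C.
I = Q/t = 479500 / 13380 s = 35.8 A.

35.8 A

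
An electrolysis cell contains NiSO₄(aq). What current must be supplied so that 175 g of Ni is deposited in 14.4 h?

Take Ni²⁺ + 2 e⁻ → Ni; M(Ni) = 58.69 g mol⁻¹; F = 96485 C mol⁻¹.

n(Ni) = 175 / 58.69 = 2.982 mol.
n(e⁻) = 2 × 2.982 = 5.964 mol.
Q = n(e⁻)·F = 5.964 × 96485 = 575400 C.
I = Q/t = 575400 / 51840 s = 11.1 A.

11.1 A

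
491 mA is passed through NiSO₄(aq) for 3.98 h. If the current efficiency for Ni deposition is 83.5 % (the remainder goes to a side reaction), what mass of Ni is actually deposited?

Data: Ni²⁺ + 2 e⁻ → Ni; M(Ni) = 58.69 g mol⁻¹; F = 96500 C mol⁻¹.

Q = I·t = 0.4910 × 14328 = 7035 C.
n(e⁻) = 7035/96500 = 0.07290 mol; theoretically n(Ni) = 0.07290/2 = 0.03645 mol, m_theo = 2.139 g.
At 83.5 % efficiency, m_actual = 0.835 × 2.139 = 1.79 g.

1.79 g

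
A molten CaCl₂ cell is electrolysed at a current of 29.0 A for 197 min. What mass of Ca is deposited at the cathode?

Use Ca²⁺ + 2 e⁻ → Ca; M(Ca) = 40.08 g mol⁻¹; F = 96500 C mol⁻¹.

Q = I·t = 29.00 A × 11820 s = 342800 C.
n(e⁻) = Q/F = 342800 / 96500 = 3.552 mol.
Ca²⁺ + 2 e⁻ → Ca, so n(Ca) = n(e⁻)/2 = 1.776 mol.
m = n·M = 1.776 × 40.08 = 71.2 g.

71.2 g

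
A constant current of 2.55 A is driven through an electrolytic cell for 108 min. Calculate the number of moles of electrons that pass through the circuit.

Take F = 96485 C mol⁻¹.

Q = I·t = 2.550 A × 6480.0 s = 16520 C.
n(e⁻) = Q/F = 16520 / 96485 = 0.171 mol.

0.171 mol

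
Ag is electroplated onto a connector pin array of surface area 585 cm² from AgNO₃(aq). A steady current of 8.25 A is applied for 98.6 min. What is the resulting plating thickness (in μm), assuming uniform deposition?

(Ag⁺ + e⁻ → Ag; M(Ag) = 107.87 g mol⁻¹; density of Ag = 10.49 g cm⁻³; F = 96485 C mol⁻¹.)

Q = I·t = 8.250 × 5916.0 = 48810 C; n(e⁻) = 0.5059 mol.
n(Ag) = n(e⁻)/1 = 0.5059 mol, so m = 0.5059 × 107.87 = 54.57 g.
Volume = m/ρ = 54.57 / 10.49 = 5.202 cm³.
Thickness = V/A = 5.202 / 585 = 0.00889 cm = 88.9 μm.

88.9 μm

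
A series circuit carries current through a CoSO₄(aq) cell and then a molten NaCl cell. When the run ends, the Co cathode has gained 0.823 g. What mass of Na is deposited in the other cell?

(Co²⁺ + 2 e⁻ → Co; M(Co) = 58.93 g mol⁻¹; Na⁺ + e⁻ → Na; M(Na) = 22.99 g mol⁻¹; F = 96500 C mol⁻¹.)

0.642 g

n(Co) = 0.823 / 58.93 = 0.01397 mol.
Since Co²⁺ + 2 e⁻ → Co, n(e⁻) passed = 2 × 0.01397 = 0.02793 mol.
Cells in series carry the same charge, so the same 0.02793 mol of electrons passes through cell 2.
Na⁺ + e⁻ → Na, so n(Na) = 0.02793 / 1 = 0.02793 mol.
m(Na) = 0.02793 × 22.99 = 0.642 g.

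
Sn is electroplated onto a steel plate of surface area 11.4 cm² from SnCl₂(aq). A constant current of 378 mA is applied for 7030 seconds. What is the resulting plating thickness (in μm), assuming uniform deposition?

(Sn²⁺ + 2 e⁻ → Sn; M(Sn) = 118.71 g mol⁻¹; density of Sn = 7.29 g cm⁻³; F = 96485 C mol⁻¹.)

Q = I·t = 0.3780 × 7030.0 = 2657 C; n(e⁻) = 0.02754 mol.
n(Sn) = n(e⁻)/2 = 0.01377 mol, so m = 0.01377 × 118.71 = 1.635 g.
Volume = m/ρ = 1.635 / 7.29 = 0.2242 cm³.
Thickness = V/A = 0.2242 / 11.4 = 0.0197 cm = 197 μm.

197 μm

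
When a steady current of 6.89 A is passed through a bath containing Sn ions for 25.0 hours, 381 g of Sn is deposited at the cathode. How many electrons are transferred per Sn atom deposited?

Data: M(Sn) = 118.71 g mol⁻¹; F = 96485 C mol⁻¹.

2

Q = I·t = 6.890 A × 90000 s = 620100 C, so n(e⁻) = 620100/96485 = 6.427 mol.
n(Sn) deposited = 381 / 118.71 = 3.210 mol.
Electrons per atom = n(e⁻)/n(Sn) = 6.427 / 3.210 = 2.00 ≈ 2, so the ion is Sn²⁺.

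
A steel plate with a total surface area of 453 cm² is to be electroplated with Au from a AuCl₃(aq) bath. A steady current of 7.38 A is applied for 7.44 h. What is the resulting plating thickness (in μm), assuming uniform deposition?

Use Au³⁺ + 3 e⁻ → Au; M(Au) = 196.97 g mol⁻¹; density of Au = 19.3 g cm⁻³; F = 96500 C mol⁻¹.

154 μm

Q = I·t = 7.380 × 26784 = 197700 C; n(e⁻) = 2.048 mol.
n(Au) = n(e⁻)/3 = 0.6828 mol, so m = 0.6828 × 196.97 = 134.5 g.
Volume = m/ρ = 134.5 / 19.3 = 6.968 cm³.
Thickness = V/A = 6.968 / 453 = 0.0154 cm = 154 μm.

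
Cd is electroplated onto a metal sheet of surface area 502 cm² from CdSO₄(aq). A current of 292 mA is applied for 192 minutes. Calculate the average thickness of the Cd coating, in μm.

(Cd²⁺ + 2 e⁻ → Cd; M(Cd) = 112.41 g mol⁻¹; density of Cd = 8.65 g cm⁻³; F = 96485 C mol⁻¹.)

Q = I·t = 0.2920 × 11520 = 3364 C; n(e⁻) = 0.03486 mol.
n(Cd) = n(e⁻)/2 = 0.01743 mol, so m = 0.01743 × 112.41 = 1.960 g.
Volume = m/ρ = 1.960 / 8.65 = 0.2265 cm³.
Thickness = V/A = 0.2265 / 502 = 4.51 × 10⁻⁴ cm = 4.51 μm.

4.51 μm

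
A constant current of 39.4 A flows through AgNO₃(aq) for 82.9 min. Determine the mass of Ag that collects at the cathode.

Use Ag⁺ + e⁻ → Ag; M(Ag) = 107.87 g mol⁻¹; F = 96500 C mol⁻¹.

219 g

Q = I·t = 39.40 A × 4974.0 s = 196000 C.
n(e⁻) = Q/F = 196000 / 96500 = 2.031 mol.
Ag⁺ + e⁻ → Ag, so n(Ag) = n(e⁻)/1 = 2.031 mol.
m = n·M = 2.031 × 107.87 = 219 g.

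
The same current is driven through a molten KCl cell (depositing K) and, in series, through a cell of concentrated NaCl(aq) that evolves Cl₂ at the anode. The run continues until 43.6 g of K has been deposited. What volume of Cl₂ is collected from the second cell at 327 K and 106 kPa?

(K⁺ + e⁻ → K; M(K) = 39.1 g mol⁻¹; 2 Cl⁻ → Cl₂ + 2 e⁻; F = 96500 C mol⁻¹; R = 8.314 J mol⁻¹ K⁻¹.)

14.3 L

n(K) = 43.6 / 39.1 = 1.115 mol, so n(e⁻) = 1 × 1.115 = 1.115 mol.
The cells are in series, so the same 1.115 mol of electrons passes through the second cell.
2 Cl⁻ → Cl₂ + 2 e⁻ — 2 mol e⁻ per mol Cl₂, so n(Cl₂) = 1.115/2 = 0.5575 mol.
V = nRT/P = (0.5575 × 8.314 × 327) / (106 × 10³) = 0.0143 m³ = 14.3 L.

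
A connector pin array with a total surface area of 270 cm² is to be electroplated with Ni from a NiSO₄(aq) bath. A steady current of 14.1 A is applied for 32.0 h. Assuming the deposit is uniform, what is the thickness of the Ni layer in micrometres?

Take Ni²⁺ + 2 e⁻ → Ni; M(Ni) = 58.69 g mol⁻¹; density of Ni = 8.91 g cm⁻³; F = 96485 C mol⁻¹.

Q = I·t = 14.10 × 115200 = 1624000 C; n(e⁻) = 16.83 mol.
n(Ni) = n(e⁻)/2 = 8.417 mol, so m = 8.417 × 58.69 = 494.0 g.
Volume = m/ρ = 494.0 / 8.91 = 55.45 cm³.
Thickness = V/A = 55.45 / 270 = 0.205 cm = 2050 μm.

2050 μm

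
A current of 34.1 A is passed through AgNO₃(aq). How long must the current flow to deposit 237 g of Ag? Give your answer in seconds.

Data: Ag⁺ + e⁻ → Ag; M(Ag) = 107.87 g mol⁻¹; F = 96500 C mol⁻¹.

n(Ag) = m/M = 237 / 107.87 = 2.197 mol.
Each Ag atom requires 1 electron, so n(e⁻) = 1 × 2.197 = 2.197 mol.
Q = n(e⁻)·F = 2.197 × 96500 = 212000 C.
t = Q/I = 212000 / 34.10 A = 6218 s.

6220 s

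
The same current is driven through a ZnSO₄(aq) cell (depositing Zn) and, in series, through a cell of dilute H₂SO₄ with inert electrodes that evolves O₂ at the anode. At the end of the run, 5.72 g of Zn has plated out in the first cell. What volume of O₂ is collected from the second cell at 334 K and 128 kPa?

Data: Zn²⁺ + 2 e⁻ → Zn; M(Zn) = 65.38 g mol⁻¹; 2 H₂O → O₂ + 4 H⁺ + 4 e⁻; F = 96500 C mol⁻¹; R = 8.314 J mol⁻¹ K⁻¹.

n(Zn) = 5.72 / 65.38 = 0.08749 mol, so n(e⁻) = 2 × 0.08749 = 0.1750 mol.
The cells are in series, so the same 0.1750 mol of electrons passes through the second cell.
2 H₂O → O₂ + 4 H⁺ + 4 e⁻ — 4 mol e⁻ per mol O₂, so n(O₂) = 0.1750/4 = 0.04374 mol.
V = nRT/P = (0.04374 × 8.314 × 334) / (128 × 10³) = 9.49 × 10⁻⁴ m³ = 0.949 L.

0.949 L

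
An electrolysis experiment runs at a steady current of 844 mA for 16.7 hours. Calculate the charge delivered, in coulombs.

50700 C

Q = I·t = 0.8440 A × 60120 s = 50700 C.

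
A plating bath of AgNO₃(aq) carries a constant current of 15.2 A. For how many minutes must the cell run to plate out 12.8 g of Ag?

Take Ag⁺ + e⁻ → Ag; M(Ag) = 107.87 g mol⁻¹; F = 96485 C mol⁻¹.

n(Ag) = m/M = 12.8 / 107.87 = 0.1187 mol.
Each Ag atom requires 1 electron, so n(e⁻) = 1 × 0.1187 = 0.1187 mol.
Q = n(e⁻)·F = 0.1187 × 96485 = 11450 C.
t = Q/I = 11450 / 15.20 A = 753.2 s = 12.6 min.

12.6 min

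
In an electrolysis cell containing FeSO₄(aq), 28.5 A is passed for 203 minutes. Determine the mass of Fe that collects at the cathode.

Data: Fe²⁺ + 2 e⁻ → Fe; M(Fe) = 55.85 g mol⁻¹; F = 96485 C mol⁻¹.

Q = I·t = 28.50 A × 12180 s = 347100 C.
n(e⁻) = Q/F = 347100 / 96485 = 3.598 mol.
Fe²⁺ + 2 e⁻ → Fe, so n(Fe) = n(e⁻)/2 = 1.799 mol.
m = n·M = 1.799 × 55.85 = 100 g.

100 g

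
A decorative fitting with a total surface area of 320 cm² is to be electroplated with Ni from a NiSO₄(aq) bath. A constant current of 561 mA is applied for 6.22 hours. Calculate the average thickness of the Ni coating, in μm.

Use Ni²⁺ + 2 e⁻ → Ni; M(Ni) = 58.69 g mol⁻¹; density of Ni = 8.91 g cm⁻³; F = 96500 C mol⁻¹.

13.4 μm

Q = I·t = 0.5610 × 22392 = 12560 C; n(e⁻) = 0.1302 mol.
n(Ni) = n(e⁻)/2 = 0.06509 mol, so m = 0.06509 × 58.69 = 3.820 g.
Volume = m/ρ = 3.820 / 8.91 = 0.4287 cm³.
Thickness = V/A = 0.4287 / 320 = 0.00134 cm = 13.4 μm.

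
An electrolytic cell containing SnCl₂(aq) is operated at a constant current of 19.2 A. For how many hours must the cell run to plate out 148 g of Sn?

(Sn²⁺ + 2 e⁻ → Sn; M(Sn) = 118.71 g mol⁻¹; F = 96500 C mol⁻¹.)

3.48 h

n(Sn) = m/M = 148 / 118.71 = 1.247 mol.
Each Sn atom requires 2 electrons, so n(e⁻) = 2 × 1.247 = 2.493 mol.
Q = n(e⁻)·F = 2.493 × 96500 = 240600 C.
t = Q/I = 240600 / 19.20 A = 12530 s = 3.48 h.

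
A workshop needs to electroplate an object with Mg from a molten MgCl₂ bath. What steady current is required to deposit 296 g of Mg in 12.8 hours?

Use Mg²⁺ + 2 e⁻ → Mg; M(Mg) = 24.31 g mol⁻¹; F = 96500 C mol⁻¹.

51.0 A

n(Mg) = 296 / 24.31 = 12.18 mol.
n(e⁻) = 2 × 12.18 = 24.35 mol.
Q = n(e⁻)·F = 24.35 × 96500 = 2350000 C.
I = Q/t = 2350000 / 46080 s = 51.0 A.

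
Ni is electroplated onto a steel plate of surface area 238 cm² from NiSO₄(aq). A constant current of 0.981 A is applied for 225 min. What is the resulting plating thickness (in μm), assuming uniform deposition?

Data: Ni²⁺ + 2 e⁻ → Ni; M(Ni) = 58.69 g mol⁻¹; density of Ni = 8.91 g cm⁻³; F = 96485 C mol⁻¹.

Q = I·t = 0.9810 × 13500 = 13240 C; n(e⁻) = 0.1373 mol.
n(Ni) = n(e⁻)/2 = 0.06863 mol, so m = 0.06863 × 58.69 = 4.028 g.
Volume = m/ρ = 4.028 / 8.91 = 0.4521 cm³.
Thickness = V/A = 0.4521 / 238 = 0.00190 cm = 19.0 μm.

19.0 μm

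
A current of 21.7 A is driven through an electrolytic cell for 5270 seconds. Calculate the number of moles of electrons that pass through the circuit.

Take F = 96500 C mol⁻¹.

1.19 mol

Q = I·t = 21.70 A × 5270.0 s = 114400 C.
n(e⁻) = Q/F = 114400 / 96500 = 1.19 mol.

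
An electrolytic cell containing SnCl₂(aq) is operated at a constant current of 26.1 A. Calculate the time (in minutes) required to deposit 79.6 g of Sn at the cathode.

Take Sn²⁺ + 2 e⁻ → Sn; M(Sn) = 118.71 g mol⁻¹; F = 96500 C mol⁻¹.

n(Sn) = m/M = 79.6 / 118.71 = 0.6705 mol.
Each Sn atom requires 2 electrons, so n(e⁻) = 2 × 0.6705 = 1.341 mol.
Q = n(e⁻)·F = 1.341 × 96500 = 129400 C.
t = Q/I = 129400 / 26.10 A = 4958 s = 82.6 min.

82.6 min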